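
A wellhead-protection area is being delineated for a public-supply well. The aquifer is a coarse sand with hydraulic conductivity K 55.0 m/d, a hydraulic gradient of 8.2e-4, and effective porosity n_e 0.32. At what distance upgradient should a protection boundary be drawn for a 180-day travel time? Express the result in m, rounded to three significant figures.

25.4 m

q = Ki = 55.0 × 8.2e-4 = 0.04510 m/d
v = Ki/n = 55.0·8.2e-4/0.32 = 0.1409 m/d
L = v × T = 0.1409 × 180 = 25.37 m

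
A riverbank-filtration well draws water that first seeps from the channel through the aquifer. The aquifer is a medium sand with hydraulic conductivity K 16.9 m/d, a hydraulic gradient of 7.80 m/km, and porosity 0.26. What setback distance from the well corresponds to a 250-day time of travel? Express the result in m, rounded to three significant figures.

Darcy flux q = K·i = 16.9 × 0.0078 = 0.1318 m/d
v_s = q/n_e = 0.1318/0.26 = 0.5070 m/d
L = v × T = 0.5070 × 250 = 126.8 m

127 m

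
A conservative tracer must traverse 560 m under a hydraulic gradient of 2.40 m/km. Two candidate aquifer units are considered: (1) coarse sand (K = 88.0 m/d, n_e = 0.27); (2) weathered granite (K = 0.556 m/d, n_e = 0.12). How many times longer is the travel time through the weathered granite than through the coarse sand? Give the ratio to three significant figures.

Unit 1 (coarse sand): v = 88.0×0.0024/0.27 = 0.7822 m/d, t = 560/0.7822 = 715.9 d
Unit 2 (weathered granite): v = 0.556×0.0024/0.12 = 0.01112 m/d, t = 560/0.01112 = 50360 d
t(weathered granite) / t(coarse sand) = 50360/715.9 = 70.3

70.3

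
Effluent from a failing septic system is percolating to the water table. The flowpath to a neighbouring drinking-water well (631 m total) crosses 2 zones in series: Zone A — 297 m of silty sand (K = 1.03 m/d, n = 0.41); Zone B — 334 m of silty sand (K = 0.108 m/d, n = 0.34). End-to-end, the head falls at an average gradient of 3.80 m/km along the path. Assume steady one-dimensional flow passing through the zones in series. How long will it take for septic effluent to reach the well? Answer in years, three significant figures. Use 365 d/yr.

909 years

Steady 1-D flow in series ⇒ the Darcy flux q is identical in every zone and the zone head losses add (resistances L/K in series).
Σ(L/K) = 297/1.03 + 334/0.108 = 288.3 + 3093 = 3381 d
K_eq = L_total / Σ(L/K) = 631 / 3381 = 0.1866 m/d
q = K_eq · i = 0.1866 × 0.0038 = 7.092e-4 m/d (same in every zone)
Zone A: v = q/n = 7.092e-4/0.41 = 0.001730 m/d → t_A = 297/0.001730 = 171700 d
Zone B: v = q/n = 7.092e-4/0.34 = 0.002086 m/d → t_B = 334/0.002086 = 160100 d
Total t = 171700 + 160100 = 331800 d
   = 331800 / 365 = 909 yr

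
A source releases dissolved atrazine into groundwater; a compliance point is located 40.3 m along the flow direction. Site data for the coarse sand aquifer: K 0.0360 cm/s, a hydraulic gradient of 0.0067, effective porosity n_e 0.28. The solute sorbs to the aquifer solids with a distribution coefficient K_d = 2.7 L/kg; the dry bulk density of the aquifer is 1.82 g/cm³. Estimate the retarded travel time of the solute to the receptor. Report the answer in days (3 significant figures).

K = 0.0360 cm/s × 864 = 31.10 m/d
q = Ki = 31.10 × 0.0067 = 0.2084 m/d
Seepage velocity v = q / n = 0.2084 / 0.28 = 0.7443 m/d
Retardation R = 1 + ρ_b·K_d/n = 1 + 1.82×2.7/0.28 = 18.55
Contaminant velocity v_c = v/R = 0.7443/18.55 = 0.04012 m/d
t = L/v_c = 40.3/0.04012 = 1004 d

1000 days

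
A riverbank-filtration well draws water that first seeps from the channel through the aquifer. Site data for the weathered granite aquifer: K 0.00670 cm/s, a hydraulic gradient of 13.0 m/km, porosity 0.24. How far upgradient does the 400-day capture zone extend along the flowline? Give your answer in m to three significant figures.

K = 0.00670 cm/s × 864 = 5.789 m/d
q = Ki = 5.789 × 0.013 = 0.07525 m/d
Seepage velocity v = q / n = 0.07525 / 0.24 = 0.3136 m/d
L = v × T = 0.3136 × 400 = 125.4 m

125 m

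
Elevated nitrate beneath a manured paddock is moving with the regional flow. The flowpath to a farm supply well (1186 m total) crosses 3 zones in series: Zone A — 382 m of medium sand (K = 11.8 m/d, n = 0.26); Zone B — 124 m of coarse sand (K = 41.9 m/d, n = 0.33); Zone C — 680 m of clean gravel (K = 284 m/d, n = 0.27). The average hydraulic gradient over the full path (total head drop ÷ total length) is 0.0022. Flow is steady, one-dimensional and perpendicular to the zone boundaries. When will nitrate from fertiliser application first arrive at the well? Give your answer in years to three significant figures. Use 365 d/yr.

For zones in series the flux q is common to all zones; the equivalent conductivity is the harmonic (thickness-weighted) mean, K_eq = L_total / Σ(L_j/K_j).
Σ(L/K) = 382/11.8 + 124/41.9 + 680/284 = 32.37 + 2.959 + 2.394 = 37.73 d
K_eq = L_total / Σ(L/K) = 1186 / 37.73 = 31.44 m/d
q = K_eq · i = 31.44 × 0.0022 = 0.06916 m/d (same in every zone)
Zone A: v = q/n = 0.06916/0.26 = 0.2660 m/d → t_A = 382/0.2660 = 1436 d
Zone B: v = q/n = 0.06916/0.33 = 0.2096 m/d → t_B = 124/0.2096 = 591.7 d
Zone C: v = q/n = 0.06916/0.27 = 0.2562 m/d → t_C = 680/0.2562 = 2655 d
Total t = 1436 + 591.7 + 2655 = 4682 d
   = 4682 / 365 = 12.8 yr

12.8 years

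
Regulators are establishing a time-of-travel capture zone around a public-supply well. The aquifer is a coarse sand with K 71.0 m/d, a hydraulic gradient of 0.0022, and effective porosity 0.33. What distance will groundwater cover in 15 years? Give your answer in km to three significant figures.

q = Ki = 71.0 × 0.0022 = 0.1562 m/d
Average linear velocity = 0.1562 / 0.33 = 0.4733 m/d
T = 15 yr × 365 = 5475 d
L = v × T = 0.4733 × 5475 = 2592 m
   = 2.59 km

2.59 km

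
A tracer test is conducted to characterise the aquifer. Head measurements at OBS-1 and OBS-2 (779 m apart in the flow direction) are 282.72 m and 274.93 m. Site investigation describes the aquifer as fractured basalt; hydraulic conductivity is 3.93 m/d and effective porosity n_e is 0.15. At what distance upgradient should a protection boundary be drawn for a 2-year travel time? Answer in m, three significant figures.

191 m

Hydraulic gradient i = (282.72 − 274.93) / 779 = 7.79 / 779 = 0.01000
q = Ki = 3.93 × 0.01000 = 0.03930 m/d
v_s = q/n_e = 0.03930/0.15 = 0.2620 m/d
T = 2 yr × 365 = 730 d
L = v × T = 0.2620 × 730 = 191.3 m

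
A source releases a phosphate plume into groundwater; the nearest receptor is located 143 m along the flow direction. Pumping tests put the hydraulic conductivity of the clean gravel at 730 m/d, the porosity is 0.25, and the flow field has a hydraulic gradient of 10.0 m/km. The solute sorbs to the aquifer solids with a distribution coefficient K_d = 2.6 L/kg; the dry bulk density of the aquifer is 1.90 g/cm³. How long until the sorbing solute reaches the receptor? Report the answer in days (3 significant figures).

q = Ki = 730 × 0.010 = 7.300 m/d
Average linear velocity = 7.300 / 0.25 = 29.20 m/d
Retardation R = 1 + ρ_b·K_d/n = 1 + 1.90×2.6/0.25 = 20.76
Contaminant velocity v_c = v/R = 29.20/20.76 = 1.407 m/d
t = L/v_c = 143/1.407 = 101.7 d

102 days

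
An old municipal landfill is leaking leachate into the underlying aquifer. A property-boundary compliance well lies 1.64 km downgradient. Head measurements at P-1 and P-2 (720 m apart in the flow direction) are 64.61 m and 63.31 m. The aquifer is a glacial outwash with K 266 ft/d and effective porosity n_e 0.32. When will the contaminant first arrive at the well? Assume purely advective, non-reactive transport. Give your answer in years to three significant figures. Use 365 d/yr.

9.82 years

Hydraulic gradient i = (64.61 − 63.31) / 720 = 1.30 / 720 = 0.001806
K = 266 ft/d × 0.3048 = 81.08 m/d
q = Ki = 81.08 × 0.001806 = 0.1464 m/d
Average linear velocity = 0.1464 / 0.32 = 0.4575 m/d
L = 1.64 km = 1640 m
t = L / v = 1640 / 0.4575 = 3585 d
   = 3585 / 365 = 9.82 yr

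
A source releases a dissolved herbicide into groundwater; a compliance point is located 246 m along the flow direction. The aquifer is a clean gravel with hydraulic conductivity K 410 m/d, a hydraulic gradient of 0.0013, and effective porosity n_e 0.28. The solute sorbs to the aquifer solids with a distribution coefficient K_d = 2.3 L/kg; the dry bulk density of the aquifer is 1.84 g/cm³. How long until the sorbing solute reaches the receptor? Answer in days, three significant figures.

2080 days

Darcy flux q = K·i = 410 × 0.0013 = 0.5330 m/d
v = Ki/n = 410·0.0013/0.28 = 1.904 m/d
Retardation R = 1 + ρ_b·K_d/n = 1 + 1.84×2.3/0.28 = 16.11
Contaminant velocity v_c = v/R = 1.904/16.11 = 0.1181 m/d
t = L/v_c = 246/0.1181 = 2082 d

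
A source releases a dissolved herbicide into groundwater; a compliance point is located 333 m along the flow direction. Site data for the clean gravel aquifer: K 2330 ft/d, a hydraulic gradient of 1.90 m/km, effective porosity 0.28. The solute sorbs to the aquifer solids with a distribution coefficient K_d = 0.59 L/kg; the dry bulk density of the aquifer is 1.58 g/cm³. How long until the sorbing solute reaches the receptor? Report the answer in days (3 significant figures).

299 days

K = 2330 ft/d × 0.3048 = 710.2 m/d
q = Ki = 710.2 × 0.0019 = 1.349 m/d
v_s = q/n_e = 1.349/0.28 = 4.819 m/d
Retardation R = 1 + ρ_b·K_d/n = 1 + 1.58×0.59/0.28 = 4.329
Contaminant velocity v_c = v/R = 4.819/4.329 = 1.113 m/d
t = L/v_c = 333/1.113 = 299.2 d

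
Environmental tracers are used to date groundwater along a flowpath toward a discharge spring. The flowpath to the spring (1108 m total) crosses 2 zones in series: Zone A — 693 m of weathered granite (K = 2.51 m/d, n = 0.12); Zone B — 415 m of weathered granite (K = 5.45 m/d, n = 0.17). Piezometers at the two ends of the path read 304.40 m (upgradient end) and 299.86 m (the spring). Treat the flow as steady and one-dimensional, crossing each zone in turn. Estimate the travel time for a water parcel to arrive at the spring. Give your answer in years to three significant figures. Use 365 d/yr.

Total head drop ΔH = 304.40 − 299.86 = 4.54 m
Steady 1-D flow in series ⇒ the Darcy flux q is identical in every zone and the zone head losses add (resistances L/K in series).
Σ(L/K) = 693/2.51 + 415/5.45 = 276.1 + 76.15 = 352.2 d
q = ΔH / Σ(L/K) = 4.54 / 352.2 = 0.01289 m/d (same in every zone)
Zone A: v = q/n = 0.01289/0.12 = 0.1074 m/d → t_A = 693/0.1074 = 6452 d
Zone B: v = q/n = 0.01289/0.17 = 0.07582 m/d → t_B = 415/0.07582 = 5474 d
Total t = 6452 + 5474 = 11930 d
   = 11930 / 365 = 32.7 yr

32.7 years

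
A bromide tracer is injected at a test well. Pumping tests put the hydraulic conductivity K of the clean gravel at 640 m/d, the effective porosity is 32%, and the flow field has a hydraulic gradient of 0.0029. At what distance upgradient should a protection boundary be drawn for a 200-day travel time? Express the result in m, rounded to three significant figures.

1160 m

q = Ki = 640 × 0.0029 = 1.856 m/d
Average linear velocity = 1.856 / 0.32 = 5.800 m/d
L = v × T = 5.800 × 200 = 1160 m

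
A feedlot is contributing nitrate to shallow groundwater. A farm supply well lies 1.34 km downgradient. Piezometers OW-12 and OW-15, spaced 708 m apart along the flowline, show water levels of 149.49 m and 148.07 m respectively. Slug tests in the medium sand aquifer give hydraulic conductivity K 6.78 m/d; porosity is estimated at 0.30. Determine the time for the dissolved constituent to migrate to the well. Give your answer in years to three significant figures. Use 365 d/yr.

81.0 years

Hydraulic gradient i = (149.49 − 148.07) / 708 = 1.42 / 708 = 0.002006
Specific discharge q = 6.78 × 0.002006 = 0.01360 m/d
Seepage velocity v = q / n = 0.01360 / 0.30 = 0.04533 m/d
L = 1.34 km = 1340 m
t = L / v = 1340 / 0.04533 = 29560 d
   = 29560 / 365 = 81.0 yr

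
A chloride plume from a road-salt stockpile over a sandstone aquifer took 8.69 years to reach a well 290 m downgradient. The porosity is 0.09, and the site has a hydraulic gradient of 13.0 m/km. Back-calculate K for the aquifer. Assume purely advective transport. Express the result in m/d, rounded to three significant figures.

t = 8.69 years = 3172 d
v = L / t = 290 / 3172 = 0.09143 m/d
K = v · n / i = 0.09143 × 0.09 / 0.013 = 0.633 m/d

0.633 m/d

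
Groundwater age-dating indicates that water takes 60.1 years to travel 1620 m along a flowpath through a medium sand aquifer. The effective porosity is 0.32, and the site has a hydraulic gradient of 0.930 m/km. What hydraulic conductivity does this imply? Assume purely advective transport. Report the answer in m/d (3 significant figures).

25.4 m/d

t = 60.1 years = 21940 d
v = L / t = 1620 / 21940 = 0.07385 m/d
K = v · n / i = 0.07385 × 0.32 / 9.3e-4 = 25.4 m/d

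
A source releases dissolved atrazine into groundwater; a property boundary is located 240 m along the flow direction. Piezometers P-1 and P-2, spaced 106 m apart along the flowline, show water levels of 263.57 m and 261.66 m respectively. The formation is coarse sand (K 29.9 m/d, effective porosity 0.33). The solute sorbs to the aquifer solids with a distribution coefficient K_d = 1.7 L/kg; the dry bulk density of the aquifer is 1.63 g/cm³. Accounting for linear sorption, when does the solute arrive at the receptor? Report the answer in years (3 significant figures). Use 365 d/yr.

3.78 years

Hydraulic gradient i = (263.57 − 261.66) / 106 = 1.91 / 106 = 0.01802
q = Ki = 29.9 × 0.01802 = 0.5388 m/d
v_s = q/n_e = 0.5388/0.33 = 1.633 m/d
Retardation R = 1 + ρ_b·K_d/n = 1 + 1.63×1.7/0.33 = 9.397
Contaminant velocity v_c = v/R = 1.633/9.397 = 0.1737 m/d
t = L/v_c = 240/0.1737 = 1381 d
   = 1381/365 = 3.78 yr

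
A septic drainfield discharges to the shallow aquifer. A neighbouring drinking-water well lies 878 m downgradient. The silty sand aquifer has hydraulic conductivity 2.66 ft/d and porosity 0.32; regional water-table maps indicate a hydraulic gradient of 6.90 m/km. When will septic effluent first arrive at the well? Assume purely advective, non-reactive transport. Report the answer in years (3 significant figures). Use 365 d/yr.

138 years

K = 2.66 ft/d × 0.3048 = 0.8108 m/d
Darcy flux q = K·i = 0.8108 × 0.0069 = 0.005594 m/d
v = Ki/n = 0.8108·0.0069/0.32 = 0.01748 m/d
t = L / v = 878 / 0.01748 = 50220 d
   = 50220 / 365 = 138 yr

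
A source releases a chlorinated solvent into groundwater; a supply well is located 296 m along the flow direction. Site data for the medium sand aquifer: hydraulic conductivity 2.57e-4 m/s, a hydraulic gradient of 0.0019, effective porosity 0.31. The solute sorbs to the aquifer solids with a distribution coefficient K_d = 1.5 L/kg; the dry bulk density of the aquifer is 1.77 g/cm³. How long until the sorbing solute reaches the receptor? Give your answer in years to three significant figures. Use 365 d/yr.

K = 2.57e-4 m/s × 86400 s/d = 22.20 m/d
Specific discharge q = 22.20 × 0.0019 = 0.04219 m/d
v = Ki/n = 22.20·0.0019/0.31 = 0.1361 m/d
Retardation R = 1 + ρ_b·K_d/n = 1 + 1.77×1.5/0.31 = 9.565
Contaminant velocity v_c = v/R = 0.1361/9.565 = 0.01423 m/d
t = L/v_c = 296/0.01423 = 20800 d
   = 20800/365 = 57.0 yr

57.0 years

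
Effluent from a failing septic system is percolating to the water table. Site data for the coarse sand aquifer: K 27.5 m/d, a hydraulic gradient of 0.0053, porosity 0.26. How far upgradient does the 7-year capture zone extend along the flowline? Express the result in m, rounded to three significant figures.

1430 m

Darcy flux q = K·i = 27.5 × 0.0053 = 0.1458 m/d
Average linear velocity = 0.1458 / 0.26 = 0.5606 m/d
T = 7 yr × 365 = 2555 d
L = v × T = 0.5606 × 2555 = 1432 m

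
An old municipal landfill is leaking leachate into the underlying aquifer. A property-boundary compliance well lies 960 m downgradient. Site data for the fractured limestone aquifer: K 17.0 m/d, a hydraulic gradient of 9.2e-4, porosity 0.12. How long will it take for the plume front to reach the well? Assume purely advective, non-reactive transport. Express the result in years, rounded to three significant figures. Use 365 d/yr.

20.2 years

Specific discharge q = 17.0 × 9.2e-4 = 0.01564 m/d
v = Ki/n = 17.0·9.2e-4/0.12 = 0.1303 m/d
t = L / v = 960 / 0.1303 = 7366 d
   = 7366 / 365 = 20.2 yr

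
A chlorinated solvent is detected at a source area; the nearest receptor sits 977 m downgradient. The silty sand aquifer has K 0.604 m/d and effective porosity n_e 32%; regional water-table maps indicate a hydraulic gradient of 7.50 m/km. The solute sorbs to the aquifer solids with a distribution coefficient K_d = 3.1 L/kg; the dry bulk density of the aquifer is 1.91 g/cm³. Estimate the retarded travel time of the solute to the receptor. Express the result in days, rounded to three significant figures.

Specific discharge q = 0.604 × 0.0075 = 0.004530 m/d
v = Ki/n = 0.604·0.0075/0.32 = 0.01416 m/d
Retardation R = 1 + ρ_b·K_d/n = 1 + 1.91×3.1/0.32 = 19.50
Contaminant velocity v_c = v/R = 0.01416/19.50 = 7.258e-4 m/d
t = L/v_c = 977/7.258e-4 = 1.346e6 d

1.35e6 days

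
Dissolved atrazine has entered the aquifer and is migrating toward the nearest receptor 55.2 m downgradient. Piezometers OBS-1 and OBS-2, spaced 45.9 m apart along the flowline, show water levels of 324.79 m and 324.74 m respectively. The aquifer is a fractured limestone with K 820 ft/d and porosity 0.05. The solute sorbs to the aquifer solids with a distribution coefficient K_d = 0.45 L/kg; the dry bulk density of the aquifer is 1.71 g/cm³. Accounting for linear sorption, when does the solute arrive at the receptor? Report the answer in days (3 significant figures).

Hydraulic gradient i = (324.79 − 324.74) / 45.9 = 0.05 / 45.9 = 0.001089
K = 820 ft/d × 0.3048 = 249.9 m/d
q = Ki = 249.9 × 0.001089 = 0.2723 m/d
v = Ki/n = 249.9·0.001089/0.05 = 5.445 m/d
Retardation R = 1 + ρ_b·K_d/n = 1 + 1.71×0.45/0.05 = 16.39
Contaminant velocity v_c = v/R = 5.445/16.39 = 0.3322 m/d
t = L/v_c = 55.2/0.3322 = 166.2 d

166 days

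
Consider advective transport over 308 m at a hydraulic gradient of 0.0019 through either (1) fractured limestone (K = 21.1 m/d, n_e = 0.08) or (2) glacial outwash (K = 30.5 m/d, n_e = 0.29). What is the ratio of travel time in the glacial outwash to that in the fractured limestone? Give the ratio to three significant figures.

Unit 1 (fractured limestone): v = 21.1×0.0019/0.08 = 0.5011 m/d, t = 308/0.5011 = 614.6 d
Unit 2 (glacial outwash): v = 30.5×0.0019/0.29 = 0.1998 m/d, t = 308/0.1998 = 1541 d
t(glacial outwash) / t(fractured limestone) = 1541/614.6 = 2.51

2.51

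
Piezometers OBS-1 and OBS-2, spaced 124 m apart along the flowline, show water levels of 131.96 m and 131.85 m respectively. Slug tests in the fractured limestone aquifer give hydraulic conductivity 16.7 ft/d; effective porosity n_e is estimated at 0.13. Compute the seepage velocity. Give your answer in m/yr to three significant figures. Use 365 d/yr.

Hydraulic gradient i = (131.96 − 131.85) / 124 = 0.11 / 124 = 8.871e-4
K = 16.7 ft/d × 0.3048 = 5.090 m/d
Specific discharge q = 5.090 × 8.871e-4 = 0.004515 m/d
v_s = q/n_e = 0.004515/0.13 = 0.03473 m/d
   = 0.03473 × 365 = 12.7 m/yr

12.7 m/yr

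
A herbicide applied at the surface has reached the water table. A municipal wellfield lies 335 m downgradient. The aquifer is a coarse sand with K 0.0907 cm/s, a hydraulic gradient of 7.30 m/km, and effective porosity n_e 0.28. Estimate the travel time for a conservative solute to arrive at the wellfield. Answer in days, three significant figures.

164 days

K = 0.0907 cm/s × 864 = 78.36 m/d
Specific discharge q = 78.36 × 0.0073 = 0.5721 m/d
v = Ki/n = 78.36·0.0073/0.28 = 2.043 m/d
t = L / v = 335 / 2.043 = 164.0 d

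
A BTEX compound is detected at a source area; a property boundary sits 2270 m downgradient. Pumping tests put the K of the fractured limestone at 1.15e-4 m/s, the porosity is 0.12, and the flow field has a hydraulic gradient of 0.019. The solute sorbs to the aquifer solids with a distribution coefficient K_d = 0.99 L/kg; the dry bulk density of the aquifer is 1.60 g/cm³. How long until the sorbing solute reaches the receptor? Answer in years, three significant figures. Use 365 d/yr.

K = 1.15e-4 m/s × 86400 s/d = 9.936 m/d
q = Ki = 9.936 × 0.019 = 0.1888 m/d
v = Ki/n = 9.936·0.019/0.12 = 1.573 m/d
Retardation R = 1 + ρ_b·K_d/n = 1 + 1.60×0.99/0.12 = 14.20
Contaminant velocity v_c = v/R = 1.573/14.20 = 0.1108 m/d
t = L/v_c = 2270/0.1108 = 20490 d
   = 20490/365 = 56.1 yr

56.1 years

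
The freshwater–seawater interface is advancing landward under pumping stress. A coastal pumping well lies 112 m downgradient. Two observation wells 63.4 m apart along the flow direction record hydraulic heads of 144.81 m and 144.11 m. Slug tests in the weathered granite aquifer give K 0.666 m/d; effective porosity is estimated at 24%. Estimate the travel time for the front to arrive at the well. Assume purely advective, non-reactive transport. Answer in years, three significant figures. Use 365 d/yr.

10.0 years

Hydraulic gradient i = (144.81 − 144.11) / 63.4 = 0.70 / 63.4 = 0.01104
Specific discharge q = 0.666 × 0.01104 = 0.007353 m/d
v_s = q/n_e = 0.007353/0.24 = 0.03064 m/d
t = L / v = 112 / 0.03064 = 3655 d
   = 3655 / 365 = 10.0 yr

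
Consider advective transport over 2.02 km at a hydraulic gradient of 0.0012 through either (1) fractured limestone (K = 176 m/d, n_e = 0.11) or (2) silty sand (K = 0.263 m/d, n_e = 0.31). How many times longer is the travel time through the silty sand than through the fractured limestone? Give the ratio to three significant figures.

1890

Unit 1 (fractured limestone): v = 176×0.0012/0.11 = 1.920 m/d, t = 2020/1.920 = 1052 d
Unit 2 (silty sand): v = 0.263×0.0012/0.31 = 0.001018 m/d, t = 2020/0.001018 = 1.984e6 d
t(silty sand) / t(fractured limestone) = 1.984e6/1052 = 1890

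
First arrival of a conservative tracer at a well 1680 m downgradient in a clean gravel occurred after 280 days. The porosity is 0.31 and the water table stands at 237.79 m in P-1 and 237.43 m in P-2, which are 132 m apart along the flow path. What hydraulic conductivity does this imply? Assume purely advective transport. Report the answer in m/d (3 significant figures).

682 m/d

Hydraulic gradient i = (237.79 − 237.43) / 132 = 0.36 / 132 = 0.002727
v = L / t = 1680 / 280 = 6.000 m/d
K = v · n / i = 6.000 × 0.31 / 0.002727 = 682 m/d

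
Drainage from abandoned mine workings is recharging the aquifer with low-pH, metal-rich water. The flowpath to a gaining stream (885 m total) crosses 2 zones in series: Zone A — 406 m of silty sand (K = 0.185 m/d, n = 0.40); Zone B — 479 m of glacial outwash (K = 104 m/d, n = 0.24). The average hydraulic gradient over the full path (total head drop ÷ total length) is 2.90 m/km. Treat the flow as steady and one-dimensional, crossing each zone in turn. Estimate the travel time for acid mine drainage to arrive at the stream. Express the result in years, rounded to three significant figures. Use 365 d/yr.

651 years

Steady 1-D flow in series ⇒ the Darcy flux q is identical in every zone and the zone head losses add (resistances L/K in series).
Σ(L/K) = 406/0.185 + 479/104 = 2195 + 4.606 = 2199 d
K_eq = L_total / Σ(L/K) = 885 / 2199 = 0.4024 m/d
q = K_eq · i = 0.4024 × 0.0029 = 0.001167 m/d (same in every zone)
Zone A: v = q/n = 0.001167/0.40 = 0.002918 m/d → t_A = 406/0.002918 = 139200 d
Zone B: v = q/n = 0.001167/0.24 = 0.004863 m/d → t_B = 479/0.004863 = 98510 d
Total t = 139200 + 98510 = 237700 d
   = 237700 / 365 = 651 yr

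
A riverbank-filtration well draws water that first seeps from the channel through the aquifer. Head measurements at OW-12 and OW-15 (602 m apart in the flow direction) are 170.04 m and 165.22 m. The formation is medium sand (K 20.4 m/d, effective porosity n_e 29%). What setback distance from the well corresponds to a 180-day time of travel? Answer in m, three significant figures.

Hydraulic gradient i = (170.04 − 165.22) / 602 = 4.82 / 602 = 0.008007
Specific discharge q = 20.4 × 0.008007 = 0.1633 m/d
v_s = q/n_e = 0.1633/0.29 = 0.5632 m/d
L = v × T = 0.5632 × 180 = 101.4 m

101 m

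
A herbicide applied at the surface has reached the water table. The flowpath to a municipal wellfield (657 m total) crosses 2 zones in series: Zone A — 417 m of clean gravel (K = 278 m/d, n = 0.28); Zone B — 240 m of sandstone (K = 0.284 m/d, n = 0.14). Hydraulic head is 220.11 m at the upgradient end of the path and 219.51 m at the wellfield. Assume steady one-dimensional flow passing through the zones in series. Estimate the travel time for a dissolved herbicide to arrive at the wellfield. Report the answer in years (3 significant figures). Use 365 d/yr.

581 years

Total head drop ΔH = 220.11 − 219.51 = 0.60 m
Steady 1-D flow in series ⇒ the Darcy flux q is identical in every zone and the zone head losses add (resistances L/K in series).
Σ(L/K) = 417/278 + 240/0.284 = 1.500 + 845.1 = 846.6 d
q = ΔH / Σ(L/K) = 0.60 / 846.6 = 7.087e-4 m/d (same in every zone)
Zone A: v = q/n = 7.087e-4/0.28 = 0.002531 m/d → t_A = 417/0.002531 = 164700 d
Zone B: v = q/n = 7.087e-4/0.14 = 0.005062 m/d → t_B = 240/0.005062 = 47410 d
Total t = 164700 + 47410 = 212200 d
   = 212200 / 365 = 581 yr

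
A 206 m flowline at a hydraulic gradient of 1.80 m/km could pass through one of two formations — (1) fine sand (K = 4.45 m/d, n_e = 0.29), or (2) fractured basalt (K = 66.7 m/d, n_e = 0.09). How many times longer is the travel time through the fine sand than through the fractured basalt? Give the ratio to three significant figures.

Unit 1 (fine sand): v = 4.45×0.0018/0.29 = 0.02762 m/d, t = 206/0.02762 = 7458 d
Unit 2 (fractured basalt): v = 66.7×0.0018/0.09 = 1.334 m/d, t = 206/1.334 = 154.4 d
t(fine sand) / t(fractured basalt) = 7458/154.4 = 48.3

48.3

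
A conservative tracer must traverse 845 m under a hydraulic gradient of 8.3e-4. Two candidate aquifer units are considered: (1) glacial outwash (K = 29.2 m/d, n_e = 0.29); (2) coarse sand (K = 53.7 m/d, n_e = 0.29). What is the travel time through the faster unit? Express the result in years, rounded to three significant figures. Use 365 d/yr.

15.1 years

Unit 1 (glacial outwash): v = 29.2×8.3e-4/0.29 = 0.08357 m/d, t = 845/0.08357 = 10110 d
Unit 2 (coarse sand): v = 53.7×8.3e-4/0.29 = 0.1537 m/d, t = 845/0.1537 = 5498 d
Faster: 5498 d / 365 = 15.1 yr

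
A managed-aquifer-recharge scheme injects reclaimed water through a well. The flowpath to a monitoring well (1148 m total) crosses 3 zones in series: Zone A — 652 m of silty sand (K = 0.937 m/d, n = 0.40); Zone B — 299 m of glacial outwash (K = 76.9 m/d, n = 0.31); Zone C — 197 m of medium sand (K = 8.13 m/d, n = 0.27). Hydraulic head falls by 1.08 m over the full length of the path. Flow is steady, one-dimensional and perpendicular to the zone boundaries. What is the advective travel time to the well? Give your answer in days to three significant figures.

273000 days

Steady 1-D flow in series ⇒ the Darcy flux q is identical in every zone and the zone head losses add (resistances L/K in series).
Σ(L/K) = 652/0.937 + 299/76.9 + 197/8.13 = 695.8 + 3.888 + 24.23 = 724.0 d
q = ΔH / Σ(L/K) = 1.08 / 724.0 = 0.001492 m/d (same in every zone)
Zone A: v = q/n = 0.001492/0.40 = 0.003730 m/d → t_A = 652/0.003730 = 174800 d
Zone B: v = q/n = 0.001492/0.31 = 0.004812 m/d → t_B = 299/0.004812 = 62130 d
Zone C: v = q/n = 0.001492/0.27 = 0.005525 m/d → t_C = 197/0.005525 = 35650 d
Total t = 174800 + 62130 + 35650 = 272600 d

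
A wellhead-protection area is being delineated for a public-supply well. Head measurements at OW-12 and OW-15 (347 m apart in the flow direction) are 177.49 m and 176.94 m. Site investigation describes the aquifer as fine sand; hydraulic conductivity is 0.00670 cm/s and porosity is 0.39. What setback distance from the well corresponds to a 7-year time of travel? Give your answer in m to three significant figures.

60.1 m

Hydraulic gradient i = (177.49 − 176.94) / 347 = 0.55 / 347 = 0.001585
K = 0.00670 cm/s × 864 = 5.789 m/d
Darcy flux q = K·i = 5.789 × 0.001585 = 0.009175 m/d
v_s = q/n_e = 0.009175/0.39 = 0.02353 m/d
T = 7 yr × 365 = 2555 d
L = v × T = 0.02353 × 2555 = 60.11 m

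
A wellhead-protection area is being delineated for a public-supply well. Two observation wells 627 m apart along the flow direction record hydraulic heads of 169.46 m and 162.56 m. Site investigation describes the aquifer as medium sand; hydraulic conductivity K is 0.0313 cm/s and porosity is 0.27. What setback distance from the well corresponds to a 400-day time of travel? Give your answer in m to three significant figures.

Hydraulic gradient i = (169.46 − 162.56) / 627 = 6.90 / 627 = 0.01100
K = 0.0313 cm/s × 864 = 27.04 m/d
q = Ki = 27.04 × 0.01100 = 0.2976 m/d
v = Ki/n = 27.04·0.01100/0.27 = 1.102 m/d
L = v × T = 1.102 × 400 = 440.9 m

441 m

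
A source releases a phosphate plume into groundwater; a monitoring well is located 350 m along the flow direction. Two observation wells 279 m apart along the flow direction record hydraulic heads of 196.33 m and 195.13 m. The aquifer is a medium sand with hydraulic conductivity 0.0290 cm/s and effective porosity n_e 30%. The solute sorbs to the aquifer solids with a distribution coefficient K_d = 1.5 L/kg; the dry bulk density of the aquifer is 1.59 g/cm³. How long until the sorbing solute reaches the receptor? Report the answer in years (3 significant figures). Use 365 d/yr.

Hydraulic gradient i = (196.33 − 195.13) / 279 = 1.20 / 279 = 0.004301
K = 0.0290 cm/s × 864 = 25.06 m/d
Darcy flux q = K·i = 25.06 × 0.004301 = 0.1078 m/d
Average linear velocity = 0.1078 / 0.30 = 0.3592 m/d
Retardation R = 1 + ρ_b·K_d/n = 1 + 1.59×1.5/0.30 = 8.950
Contaminant velocity v_c = v/R = 0.3592/8.950 = 0.04014 m/d
t = L/v_c = 350/0.04014 = 8720 d
   = 8720/365 = 23.9 yr

23.9 years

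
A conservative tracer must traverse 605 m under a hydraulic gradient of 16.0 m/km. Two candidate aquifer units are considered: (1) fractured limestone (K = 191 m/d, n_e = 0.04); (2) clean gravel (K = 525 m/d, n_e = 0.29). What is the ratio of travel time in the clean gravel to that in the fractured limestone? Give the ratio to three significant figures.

2.64

Unit 1 (fractured limestone): v = 191×0.016/0.04 = 76.40 m/d, t = 605/76.40 = 7.919 d
Unit 2 (clean gravel): v = 525×0.016/0.29 = 28.97 m/d, t = 605/28.97 = 20.89 d
t(clean gravel) / t(fractured limestone) = 20.89/7.919 = 2.64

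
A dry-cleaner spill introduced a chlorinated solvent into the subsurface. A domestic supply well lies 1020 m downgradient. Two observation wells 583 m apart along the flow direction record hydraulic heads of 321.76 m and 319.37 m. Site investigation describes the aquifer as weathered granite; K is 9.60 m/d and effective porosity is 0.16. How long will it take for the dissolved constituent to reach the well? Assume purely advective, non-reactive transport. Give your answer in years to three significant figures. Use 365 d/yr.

Hydraulic gradient i = (321.76 − 319.37) / 583 = 2.39 / 583 = 0.004099
Specific discharge q = 9.60 × 0.004099 = 0.03936 m/d
Average linear velocity = 0.03936 / 0.16 = 0.2460 m/d
t = L / v = 1020 / 0.2460 = 4147 d
   = 4147 / 365 = 11.4 yr

11.4 years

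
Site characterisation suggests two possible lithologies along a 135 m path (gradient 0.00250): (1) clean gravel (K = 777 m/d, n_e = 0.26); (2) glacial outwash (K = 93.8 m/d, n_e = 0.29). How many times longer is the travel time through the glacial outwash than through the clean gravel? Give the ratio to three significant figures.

Unit 1 (clean gravel): v = 777×0.0025/0.26 = 7.471 m/d, t = 135/7.471 = 18.07 d
Unit 2 (glacial outwash): v = 93.8×0.0025/0.29 = 0.8086 m/d, t = 135/0.8086 = 167.0 d
t(glacial outwash) / t(clean gravel) = 167.0/18.07 = 9.24

9.24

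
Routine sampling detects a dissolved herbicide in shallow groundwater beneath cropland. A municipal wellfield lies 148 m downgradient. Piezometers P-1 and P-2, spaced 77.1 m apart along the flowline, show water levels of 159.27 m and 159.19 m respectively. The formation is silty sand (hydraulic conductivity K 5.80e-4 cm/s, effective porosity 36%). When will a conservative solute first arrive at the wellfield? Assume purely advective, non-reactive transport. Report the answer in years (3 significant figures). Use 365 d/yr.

281 years

Hydraulic gradient i = (159.27 − 159.19) / 77.1 = 0.08 / 77.1 = 0.001038
K = 5.80e-4 cm/s × 864 = 0.5011 m/d
Darcy flux q = K·i = 0.5011 × 0.001038 = 5.200e-4 m/d
v_s = q/n_e = 5.200e-4/0.36 = 0.001444 m/d
t = L / v = 148 / 0.001444 = 102500 d
   = 102500 / 365 = 281 yr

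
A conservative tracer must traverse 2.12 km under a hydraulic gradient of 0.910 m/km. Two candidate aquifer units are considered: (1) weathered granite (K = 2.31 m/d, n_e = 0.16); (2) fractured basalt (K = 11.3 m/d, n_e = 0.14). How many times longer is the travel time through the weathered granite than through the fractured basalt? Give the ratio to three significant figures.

Unit 1 (weathered granite): v = 2.31×9.1e-4/0.16 = 0.01314 m/d, t = 2120/0.01314 = 161400 d
Unit 2 (fractured basalt): v = 11.3×9.1e-4/0.14 = 0.07345 m/d, t = 2120/0.07345 = 28860 d
t(weathered granite) / t(fractured basalt) = 161400/28860 = 5.59

5.59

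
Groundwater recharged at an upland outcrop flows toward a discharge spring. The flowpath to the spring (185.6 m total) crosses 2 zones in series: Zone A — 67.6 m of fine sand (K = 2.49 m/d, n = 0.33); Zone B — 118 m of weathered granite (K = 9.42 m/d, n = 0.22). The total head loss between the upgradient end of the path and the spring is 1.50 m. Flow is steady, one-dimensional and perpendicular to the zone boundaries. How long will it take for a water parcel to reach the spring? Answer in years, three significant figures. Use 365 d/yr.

Steady 1-D flow in series ⇒ the Darcy flux q is identical in every zone and the zone head losses add (resistances L/K in series).
Σ(L/K) = 67.6/2.49 + 118/9.42 = 27.15 + 12.53 = 39.68 d
q = ΔH / Σ(L/K) = 1.50 / 39.68 = 0.03781 m/d (same in every zone)
Zone A: v = q/n = 0.03781/0.33 = 0.1146 m/d → t_A = 67.6/0.1146 = 590.0 d
Zone B: v = q/n = 0.03781/0.22 = 0.1719 m/d → t_B = 118/0.1719 = 686.6 d
Total t = 590.0 + 686.6 = 1277 d
   = 1277 / 365 = 3.50 yr

3.50 years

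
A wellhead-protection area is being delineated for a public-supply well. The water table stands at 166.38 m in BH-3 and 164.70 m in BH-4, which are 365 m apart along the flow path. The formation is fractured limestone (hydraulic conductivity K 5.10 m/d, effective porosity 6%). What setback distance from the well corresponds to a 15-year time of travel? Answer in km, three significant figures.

2.14 km

Hydraulic gradient i = (166.38 − 164.70) / 365 = 1.68 / 365 = 0.004603
Darcy flux q = K·i = 5.10 × 0.004603 = 0.02347 m/d
v_s = q/n_e = 0.02347/0.06 = 0.3912 m/d
T = 15 yr × 365 = 5475 d
L = v × T = 0.3912 × 5475 = 2142 m
   = 2.14 km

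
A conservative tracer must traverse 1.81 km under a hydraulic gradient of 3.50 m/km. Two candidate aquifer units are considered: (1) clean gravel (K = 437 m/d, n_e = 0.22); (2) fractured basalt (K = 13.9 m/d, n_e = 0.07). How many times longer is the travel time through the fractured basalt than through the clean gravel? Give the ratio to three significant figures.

Unit 1 (clean gravel): v = 437×0.0035/0.22 = 6.952 m/d, t = 1810/6.952 = 260.3 d
Unit 2 (fractured basalt): v = 13.9×0.0035/0.07 = 0.6950 m/d, t = 1810/0.6950 = 2604 d
t(fractured basalt) / t(clean gravel) = 2604/260.3 = 10.0

10.0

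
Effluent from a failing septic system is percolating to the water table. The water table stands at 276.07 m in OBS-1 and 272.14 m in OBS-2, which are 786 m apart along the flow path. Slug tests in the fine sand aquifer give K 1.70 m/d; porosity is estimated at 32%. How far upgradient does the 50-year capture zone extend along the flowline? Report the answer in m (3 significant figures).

Hydraulic gradient i = (276.07 − 272.14) / 786 = 3.93 / 786 = 0.005000
Darcy flux q = K·i = 1.70 × 0.005000 = 0.008500 m/d
v = Ki/n = 1.70·0.005000/0.32 = 0.02656 m/d
T = 50 yr × 365 = 18250 d
L = v × T = 0.02656 × 18250 = 484.8 m

485 m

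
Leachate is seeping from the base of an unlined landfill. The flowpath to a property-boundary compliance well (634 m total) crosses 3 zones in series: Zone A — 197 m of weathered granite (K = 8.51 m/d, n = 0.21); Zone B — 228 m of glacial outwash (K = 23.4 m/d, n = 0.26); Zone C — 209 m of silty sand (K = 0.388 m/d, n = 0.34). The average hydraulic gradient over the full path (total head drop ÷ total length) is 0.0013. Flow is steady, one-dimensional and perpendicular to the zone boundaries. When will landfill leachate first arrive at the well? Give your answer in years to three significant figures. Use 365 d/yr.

Steady 1-D flow in series ⇒ the Darcy flux q is identical in every zone and the zone head losses add (resistances L/K in series).
Σ(L/K) = 197/8.51 + 228/23.4 + 209/0.388 = 23.15 + 9.744 + 538.7 = 571.6 d
K_eq = L_total / Σ(L/K) = 634 / 571.6 = 1.109 m/d
q = K_eq · i = 1.109 × 0.0013 = 0.001442 m/d (same in every zone)
Zone A: v = q/n = 0.001442/0.21 = 0.006867 m/d → t_A = 197/0.006867 = 28690 d
Zone B: v = q/n = 0.001442/0.26 = 0.005546 m/d → t_B = 228/0.005546 = 41110 d
Zone C: v = q/n = 0.001442/0.34 = 0.004241 m/d → t_C = 209/0.004241 = 49280 d
Total t = 28690 + 41110 + 49280 = 119100 d
   = 119100 / 365 = 326 yr

326 years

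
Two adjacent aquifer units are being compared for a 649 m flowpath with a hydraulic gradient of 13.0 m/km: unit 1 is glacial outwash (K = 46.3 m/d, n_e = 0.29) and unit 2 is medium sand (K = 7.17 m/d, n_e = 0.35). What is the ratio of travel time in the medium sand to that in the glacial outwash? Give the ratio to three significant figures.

Unit 1 (glacial outwash): v = 46.3×0.013/0.29 = 2.076 m/d, t = 649/2.076 = 312.7 d
Unit 2 (medium sand): v = 7.17×0.013/0.35 = 0.2663 m/d, t = 649/0.2663 = 2437 d
t(medium sand) / t(glacial outwash) = 2437/312.7 = 7.79

7.79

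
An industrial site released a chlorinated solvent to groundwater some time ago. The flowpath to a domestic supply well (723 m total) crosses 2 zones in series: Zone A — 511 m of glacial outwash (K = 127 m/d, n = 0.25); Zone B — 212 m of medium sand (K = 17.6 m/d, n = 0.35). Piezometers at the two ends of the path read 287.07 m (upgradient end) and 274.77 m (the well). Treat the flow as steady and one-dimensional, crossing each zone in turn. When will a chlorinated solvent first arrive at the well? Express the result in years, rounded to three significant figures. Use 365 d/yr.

Total head drop ΔH = 287.07 − 274.77 = 12.30 m
Steady 1-D flow in series ⇒ the Darcy flux q is identical in every zone and the zone head losses add (resistances L/K in series).
Σ(L/K) = 511/127 + 212/17.6 = 4.024 + 12.05 = 16.07 d
q = ΔH / Σ(L/K) = 12.30 / 16.07 = 0.7654 m/d (same in every zone)
Zone A: v = q/n = 0.7654/0.25 = 3.062 m/d → t_A = 511/3.062 = 166.9 d
Zone B: v = q/n = 0.7654/0.35 = 2.187 m/d → t_B = 212/2.187 = 96.94 d
Total t = 166.9 + 96.94 = 263.8 d
   = 263.8 / 365 = 0.723 yr

0.723 years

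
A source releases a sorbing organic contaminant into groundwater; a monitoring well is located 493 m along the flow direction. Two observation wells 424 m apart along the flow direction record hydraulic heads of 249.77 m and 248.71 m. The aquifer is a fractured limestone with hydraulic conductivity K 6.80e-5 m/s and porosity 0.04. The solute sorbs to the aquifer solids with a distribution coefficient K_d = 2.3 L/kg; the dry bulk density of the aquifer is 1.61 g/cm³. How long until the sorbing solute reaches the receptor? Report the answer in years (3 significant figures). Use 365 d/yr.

344 years

Hydraulic gradient i = (249.77 − 248.71) / 424 = 1.06 / 424 = 0.002500
K = 6.80e-5 m/s × 86400 s/d = 5.875 m/d
Darcy flux q = K·i = 5.875 × 0.002500 = 0.01469 m/d
Seepage velocity v = q / n = 0.01469 / 0.04 = 0.3672 m/d
Retardation R = 1 + ρ_b·K_d/n = 1 + 1.61×2.3/0.04 = 93.57
Contaminant velocity v_c = v/R = 0.3672/93.57 = 0.003924 m/d
t = L/v_c = 493/0.003924 = 125600 d
   = 125600/365 = 344 yr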